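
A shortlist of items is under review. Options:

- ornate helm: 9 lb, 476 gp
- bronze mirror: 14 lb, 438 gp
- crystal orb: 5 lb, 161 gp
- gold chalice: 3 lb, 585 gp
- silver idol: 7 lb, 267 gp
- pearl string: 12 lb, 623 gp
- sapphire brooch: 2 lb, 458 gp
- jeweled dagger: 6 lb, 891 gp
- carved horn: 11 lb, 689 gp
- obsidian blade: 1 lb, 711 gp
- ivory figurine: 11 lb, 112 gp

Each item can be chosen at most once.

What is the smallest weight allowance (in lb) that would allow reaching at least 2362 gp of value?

12

Minimise lb subject to total value ≥ 2362.
gold chalice + sapphire brooch + jeweled dagger + obsidian blade: 2645 value at 12 lb.
No combination under 12 lb hits 2362.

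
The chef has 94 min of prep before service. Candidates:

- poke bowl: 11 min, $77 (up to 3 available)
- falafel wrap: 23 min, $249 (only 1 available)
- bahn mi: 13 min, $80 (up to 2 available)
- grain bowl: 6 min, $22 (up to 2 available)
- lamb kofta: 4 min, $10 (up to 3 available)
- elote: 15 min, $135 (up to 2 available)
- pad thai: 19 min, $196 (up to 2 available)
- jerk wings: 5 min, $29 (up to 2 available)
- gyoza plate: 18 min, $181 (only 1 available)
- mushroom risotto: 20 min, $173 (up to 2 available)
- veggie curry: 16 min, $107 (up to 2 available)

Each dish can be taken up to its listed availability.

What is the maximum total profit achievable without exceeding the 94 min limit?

The ratio ordering already packs tightly: falafel wrap + elote + 2×pad thai + gyoza plate, 94 min, 957.

957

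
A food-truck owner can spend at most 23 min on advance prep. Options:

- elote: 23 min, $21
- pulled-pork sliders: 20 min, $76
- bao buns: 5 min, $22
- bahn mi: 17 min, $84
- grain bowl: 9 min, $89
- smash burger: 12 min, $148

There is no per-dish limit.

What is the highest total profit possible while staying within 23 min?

Taking grain bowl + smash burger: 21 min used, 237 in profit.

237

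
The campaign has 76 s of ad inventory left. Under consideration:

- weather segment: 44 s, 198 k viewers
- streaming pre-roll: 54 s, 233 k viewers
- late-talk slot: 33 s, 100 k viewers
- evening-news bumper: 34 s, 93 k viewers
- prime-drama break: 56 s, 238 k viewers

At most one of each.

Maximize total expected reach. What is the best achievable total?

Density check — weather segment 4.50, streaming pre-roll 4.31, prime-drama break 4.25 are the best per s.
Taking the top-ratio spots first gives weather segment for 198 (44 s).
The 44 s tied up in weather segment is better spent on prime-drama break — total rises to 238 (56 s).
The closest alternative, streaming pre-roll, reaches only 233.

238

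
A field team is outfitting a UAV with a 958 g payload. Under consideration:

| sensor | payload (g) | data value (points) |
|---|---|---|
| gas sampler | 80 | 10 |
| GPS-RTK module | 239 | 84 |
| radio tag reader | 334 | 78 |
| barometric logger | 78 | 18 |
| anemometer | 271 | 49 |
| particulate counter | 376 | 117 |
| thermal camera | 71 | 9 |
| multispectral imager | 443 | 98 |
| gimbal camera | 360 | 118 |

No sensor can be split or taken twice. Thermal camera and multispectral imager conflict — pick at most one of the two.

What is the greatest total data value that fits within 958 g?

By data value per g: GPS-RTK module 0.35, gimbal camera 0.33, particulate counter 0.31 lead.
Taking GPS-RTK module + radio tag reader + gimbal camera: 933 g used, 280 in data value.
Every other selection either busts 958 g or breaks a pairing rule or fails to beat 280.

280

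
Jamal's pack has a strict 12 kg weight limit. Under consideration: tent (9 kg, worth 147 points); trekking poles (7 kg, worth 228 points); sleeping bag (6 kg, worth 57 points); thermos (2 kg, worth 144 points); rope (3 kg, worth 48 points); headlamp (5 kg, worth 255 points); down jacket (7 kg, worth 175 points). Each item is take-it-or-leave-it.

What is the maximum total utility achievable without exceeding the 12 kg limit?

Taking the top-ratio items first gives thermos + rope + headlamp for 447 (10 kg).
Dropping thermos and rope frees 5 kg; slotting in trekking poles (7 kg) lifts the total to 483 at 12 kg.
Runner-up thermos + rope + headlamp tops out at 447.

483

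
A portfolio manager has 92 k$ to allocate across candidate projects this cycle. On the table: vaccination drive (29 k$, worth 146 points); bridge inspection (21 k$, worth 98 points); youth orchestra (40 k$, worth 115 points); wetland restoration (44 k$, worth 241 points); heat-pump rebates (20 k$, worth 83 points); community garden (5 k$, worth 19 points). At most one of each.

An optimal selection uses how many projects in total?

The maximum projected impact within 92 k$ is 441.
One optimal bundle: bridge inspection + wetland restoration + heat-pump rebates + community garden (90 k$).
All optima have 4 projects.

4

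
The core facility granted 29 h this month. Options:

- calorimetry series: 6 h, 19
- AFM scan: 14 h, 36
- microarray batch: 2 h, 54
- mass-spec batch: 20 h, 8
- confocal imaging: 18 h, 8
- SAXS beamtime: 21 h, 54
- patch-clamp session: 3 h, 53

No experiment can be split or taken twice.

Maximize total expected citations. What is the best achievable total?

162

Ranking by ratio (expected citations/h): microarray batch 27.00, patch-clamp session 17.67, calorimetry series 3.17, AFM scan 2.57.
Taking calorimetry series + AFM scan + microarray batch + patch-clamp session: 25 h used, 162 in expected citations.
Nothing else within 29 h beats 162.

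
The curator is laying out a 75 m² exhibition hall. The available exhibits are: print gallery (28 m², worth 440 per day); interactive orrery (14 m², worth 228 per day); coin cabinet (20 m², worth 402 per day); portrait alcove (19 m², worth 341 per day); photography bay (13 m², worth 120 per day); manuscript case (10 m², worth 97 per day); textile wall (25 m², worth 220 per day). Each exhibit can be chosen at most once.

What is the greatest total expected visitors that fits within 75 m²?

1190

By expected visitors per m²: coin cabinet 20.10, portrait alcove 17.95, interactive orrery 16.29, print gallery 15.71 lead.
A density-first pass picks interactive orrery + coin cabinet + portrait alcove + manuscript case — 1068 at 63 m².
Dropping portrait alcove and manuscript case frees 29 m²; slotting in print gallery + photography bay (41 m²) lifts the total to 1190 at 75 m².
Next best is print gallery + coin cabinet + portrait alcove at 1183 (67 m²) — short by 7.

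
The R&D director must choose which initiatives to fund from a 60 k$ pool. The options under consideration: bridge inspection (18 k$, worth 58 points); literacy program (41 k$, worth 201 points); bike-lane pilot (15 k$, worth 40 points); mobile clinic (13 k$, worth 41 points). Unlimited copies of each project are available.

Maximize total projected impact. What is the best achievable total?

259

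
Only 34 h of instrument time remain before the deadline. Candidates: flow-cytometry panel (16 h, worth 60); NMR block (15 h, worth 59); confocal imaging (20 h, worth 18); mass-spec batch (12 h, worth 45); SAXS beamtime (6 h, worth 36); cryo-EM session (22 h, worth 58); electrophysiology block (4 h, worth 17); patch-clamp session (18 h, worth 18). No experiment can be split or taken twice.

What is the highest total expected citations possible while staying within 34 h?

A density-first pass picks NMR block + SAXS beamtime + electrophysiology block — 112 at 25 h.
Replace NMR block and electrophysiology block with flow-cytometry panel + mass-spec batch: the trade gains 29 net, giving 141 at 34 h.
Runner-up NMR block + mass-spec batch + SAXS beamtime tops out at 140.

141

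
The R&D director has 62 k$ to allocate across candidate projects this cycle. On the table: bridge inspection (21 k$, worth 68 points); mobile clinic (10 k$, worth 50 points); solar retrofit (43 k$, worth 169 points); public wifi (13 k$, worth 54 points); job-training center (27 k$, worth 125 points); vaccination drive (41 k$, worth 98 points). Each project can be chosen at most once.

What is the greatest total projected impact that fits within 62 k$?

Filling by ratio: mobile clinic + public wifi + job-training center for 229, with 12 k$ left unused.
The 10 k$ tied up in mobile clinic is better spent on bridge inspection — total rises to 247 (61 k$).
The closest alternative, bridge inspection + mobile clinic + job-training center, reaches only 243.

247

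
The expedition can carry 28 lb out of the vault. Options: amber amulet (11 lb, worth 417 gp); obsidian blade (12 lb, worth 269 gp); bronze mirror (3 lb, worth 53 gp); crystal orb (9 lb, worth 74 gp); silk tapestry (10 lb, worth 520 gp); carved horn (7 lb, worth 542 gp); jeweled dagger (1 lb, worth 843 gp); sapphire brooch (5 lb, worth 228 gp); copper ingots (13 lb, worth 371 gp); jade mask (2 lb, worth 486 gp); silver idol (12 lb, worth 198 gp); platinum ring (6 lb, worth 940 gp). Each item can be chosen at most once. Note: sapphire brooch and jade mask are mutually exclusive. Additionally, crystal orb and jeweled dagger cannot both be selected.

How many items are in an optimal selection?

5

Optimal total is 3331.
One optimal bundle: silk tapestry + carved horn + jeweled dagger + jade mask + platinum ring (26 lb).
All optima have 5 items.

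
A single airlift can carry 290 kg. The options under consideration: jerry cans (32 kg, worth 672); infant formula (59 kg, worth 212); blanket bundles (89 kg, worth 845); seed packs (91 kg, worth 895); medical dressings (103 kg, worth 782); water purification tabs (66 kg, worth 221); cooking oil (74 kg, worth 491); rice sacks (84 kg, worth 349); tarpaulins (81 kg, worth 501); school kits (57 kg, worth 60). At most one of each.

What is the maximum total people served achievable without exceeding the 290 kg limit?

By people served per kg: jerry cans 21.00, seed packs 9.84, blanket bundles 9.49, medical dressings 7.59 lead.
Best packing: jerry cans + blanket bundles + seed packs + cooking oil — 286 kg, 2903 total.
The closest alternative, jerry cans + blanket bundles + seed packs + water purification tabs, reaches only 2633.

2903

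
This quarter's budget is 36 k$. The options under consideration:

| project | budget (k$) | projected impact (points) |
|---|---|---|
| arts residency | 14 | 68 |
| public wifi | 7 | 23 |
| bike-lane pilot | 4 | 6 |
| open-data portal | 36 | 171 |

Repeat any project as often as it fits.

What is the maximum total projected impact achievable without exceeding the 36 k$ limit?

171

The ratio heuristic lands on 2×arts residency + public wifi (159) but leaves 1 k$ idle.
The 35 k$ tied up in 2×arts residency and public wifi is better spent on open-data portal — total rises to 171 (36 k$).
Every other selection either busts 36 k$ or fails to beat 171.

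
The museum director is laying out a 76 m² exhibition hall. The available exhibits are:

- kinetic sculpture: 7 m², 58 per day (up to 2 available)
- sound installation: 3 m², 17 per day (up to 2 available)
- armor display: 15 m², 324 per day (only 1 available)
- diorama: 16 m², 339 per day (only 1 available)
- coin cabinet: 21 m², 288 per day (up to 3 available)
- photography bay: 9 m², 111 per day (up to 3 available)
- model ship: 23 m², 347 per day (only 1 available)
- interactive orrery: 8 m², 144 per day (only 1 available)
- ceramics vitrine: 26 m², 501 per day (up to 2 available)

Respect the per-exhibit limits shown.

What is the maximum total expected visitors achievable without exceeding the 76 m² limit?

1485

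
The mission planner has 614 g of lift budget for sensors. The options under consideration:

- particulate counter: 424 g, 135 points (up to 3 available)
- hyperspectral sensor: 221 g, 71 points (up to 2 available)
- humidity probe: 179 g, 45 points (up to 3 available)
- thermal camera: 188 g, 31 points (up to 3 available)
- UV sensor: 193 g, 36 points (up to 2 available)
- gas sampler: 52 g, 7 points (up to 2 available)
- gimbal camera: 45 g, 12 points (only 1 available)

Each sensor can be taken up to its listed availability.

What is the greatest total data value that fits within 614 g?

Density check — hyperspectral sensor 0.32, particulate counter 0.32, gimbal camera 0.27 are the best per g.
Filling by ratio: 2×hyperspectral sensor + 2×gas sampler + gimbal camera for 168, with 23 g left unused.
Using the slack differently, particulate counter + humidity probe comes to 180 at 603 g.
The spare 11 g is too small for any remaining sensor, and no exchange beats 180.

180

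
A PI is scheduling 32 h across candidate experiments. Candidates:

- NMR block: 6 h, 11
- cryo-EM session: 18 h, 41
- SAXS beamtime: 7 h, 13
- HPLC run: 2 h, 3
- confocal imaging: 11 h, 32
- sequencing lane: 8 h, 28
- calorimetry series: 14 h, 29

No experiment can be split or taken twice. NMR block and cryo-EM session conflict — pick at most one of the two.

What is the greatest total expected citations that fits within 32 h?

Best packing: NMR block + SAXS beamtime + confocal imaging + sequencing lane — 32 h, 84 total.
The closest alternative, cryo-EM session + HPLC run + confocal imaging, reaches only 76.

84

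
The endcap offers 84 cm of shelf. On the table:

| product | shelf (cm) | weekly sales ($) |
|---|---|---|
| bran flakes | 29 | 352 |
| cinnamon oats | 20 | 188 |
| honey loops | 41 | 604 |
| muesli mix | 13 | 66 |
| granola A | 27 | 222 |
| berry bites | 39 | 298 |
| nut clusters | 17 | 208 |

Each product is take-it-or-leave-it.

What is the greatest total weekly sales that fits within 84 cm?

1022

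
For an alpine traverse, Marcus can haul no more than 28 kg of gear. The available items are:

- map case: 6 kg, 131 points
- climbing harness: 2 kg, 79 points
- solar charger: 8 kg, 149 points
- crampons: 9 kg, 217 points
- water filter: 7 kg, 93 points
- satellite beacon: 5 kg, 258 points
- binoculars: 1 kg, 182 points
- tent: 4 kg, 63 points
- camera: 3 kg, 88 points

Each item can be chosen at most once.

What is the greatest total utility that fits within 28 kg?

Ranking by ratio (utility/kg): binoculars 182.00, satellite beacon 51.60, climbing harness 39.50, camera 29.33.
Taking the top-ratio items first gives map case + climbing harness + crampons + satellite beacon + binoculars + camera for 955 (26 kg).
The 6 kg tied up in map case is better spent on solar charger — total rises to 973 (28 kg).
Next best is map case + climbing harness + crampons + satellite beacon + binoculars + camera at 955 (26 kg) — short by 18.

973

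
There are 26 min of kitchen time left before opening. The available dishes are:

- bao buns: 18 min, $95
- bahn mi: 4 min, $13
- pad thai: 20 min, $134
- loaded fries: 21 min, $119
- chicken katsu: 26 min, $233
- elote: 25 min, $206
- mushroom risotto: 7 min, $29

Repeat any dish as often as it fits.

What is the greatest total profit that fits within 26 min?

233

Ranking by ratio (profit/min): chicken katsu 8.96, elote 8.24, pad thai 6.70, loaded fries 5.67.
The ratio ordering already packs tightly: chicken katsu, 26 min, 233.
Nothing else within 26 min beats 233.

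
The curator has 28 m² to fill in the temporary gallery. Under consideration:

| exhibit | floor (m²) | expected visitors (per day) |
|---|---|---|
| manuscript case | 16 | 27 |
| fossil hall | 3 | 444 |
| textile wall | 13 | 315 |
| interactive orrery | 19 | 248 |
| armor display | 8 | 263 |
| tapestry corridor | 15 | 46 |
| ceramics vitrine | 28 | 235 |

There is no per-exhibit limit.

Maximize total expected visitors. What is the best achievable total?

Taking 9×fossil hall: 27 m² used, 3996 in expected visitors.
No other feasible combination exceeds 3996.

3996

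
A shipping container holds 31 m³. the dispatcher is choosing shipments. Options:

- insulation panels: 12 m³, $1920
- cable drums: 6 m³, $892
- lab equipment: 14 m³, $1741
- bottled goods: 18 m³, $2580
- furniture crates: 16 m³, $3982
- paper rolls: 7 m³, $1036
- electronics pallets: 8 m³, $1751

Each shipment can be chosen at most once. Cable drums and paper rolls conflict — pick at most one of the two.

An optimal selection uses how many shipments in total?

3

Optimal total is 6769.
furniture crates + paper rolls + electronics pallets hits 6769 at 31 m³.
Any selection reaching 6769 contains exactly 3 shipments.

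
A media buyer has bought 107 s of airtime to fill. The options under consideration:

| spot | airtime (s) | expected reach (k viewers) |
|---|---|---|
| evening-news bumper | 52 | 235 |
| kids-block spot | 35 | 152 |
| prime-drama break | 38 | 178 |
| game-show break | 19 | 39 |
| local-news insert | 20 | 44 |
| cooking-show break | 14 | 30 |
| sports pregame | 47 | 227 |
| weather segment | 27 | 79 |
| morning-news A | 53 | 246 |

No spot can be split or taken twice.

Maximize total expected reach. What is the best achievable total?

481

Taking the top-ratio spots first gives prime-drama break + local-news insert + sports pregame for 449 (105 s).
Using the slack differently, evening-news bumper + morning-news A comes to 481 at 105 s.
No other feasible combination exceeds 481.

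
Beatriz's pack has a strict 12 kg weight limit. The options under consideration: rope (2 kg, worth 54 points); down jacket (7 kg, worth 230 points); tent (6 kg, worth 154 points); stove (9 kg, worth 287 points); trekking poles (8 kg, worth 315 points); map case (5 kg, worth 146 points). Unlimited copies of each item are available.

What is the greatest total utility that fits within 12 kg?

423

2×rope + trekking poles uses 12 of the 12 kg and totals 423.
No other feasible combination exceeds 423.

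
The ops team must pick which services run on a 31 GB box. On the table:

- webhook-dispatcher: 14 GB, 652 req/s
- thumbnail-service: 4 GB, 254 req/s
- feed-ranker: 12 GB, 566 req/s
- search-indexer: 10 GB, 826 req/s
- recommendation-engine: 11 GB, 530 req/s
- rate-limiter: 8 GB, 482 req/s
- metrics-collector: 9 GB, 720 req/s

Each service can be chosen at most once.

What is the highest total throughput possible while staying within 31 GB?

Density check — search-indexer 82.60, metrics-collector 80.00, thumbnail-service 63.50 are the best per GB.
Thumbnail-service + search-indexer + rate-limiter + metrics-collector uses 31 of the 31 GB and totals 2282.
The closest alternative, feed-ranker + search-indexer + metrics-collector, reaches only 2112.

2282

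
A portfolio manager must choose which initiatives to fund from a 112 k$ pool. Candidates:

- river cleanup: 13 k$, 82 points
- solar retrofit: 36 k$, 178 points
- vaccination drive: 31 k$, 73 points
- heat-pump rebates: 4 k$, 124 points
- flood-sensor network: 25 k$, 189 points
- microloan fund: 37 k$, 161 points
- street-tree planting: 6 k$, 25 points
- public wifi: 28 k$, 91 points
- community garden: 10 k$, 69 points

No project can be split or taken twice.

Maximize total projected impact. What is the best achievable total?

The ratio heuristic lands on river cleanup + solar retrofit + heat-pump rebates + flood-sensor network + street-tree planting + community garden (667) but leaves 18 k$ idle.
The 19 k$ tied up in river cleanup and street-tree planting is better spent on microloan fund — total rises to 721 (112 k$).
Runner-up river cleanup + solar retrofit + heat-pump rebates + flood-sensor network + street-tree planting + public wifi tops out at 689.

721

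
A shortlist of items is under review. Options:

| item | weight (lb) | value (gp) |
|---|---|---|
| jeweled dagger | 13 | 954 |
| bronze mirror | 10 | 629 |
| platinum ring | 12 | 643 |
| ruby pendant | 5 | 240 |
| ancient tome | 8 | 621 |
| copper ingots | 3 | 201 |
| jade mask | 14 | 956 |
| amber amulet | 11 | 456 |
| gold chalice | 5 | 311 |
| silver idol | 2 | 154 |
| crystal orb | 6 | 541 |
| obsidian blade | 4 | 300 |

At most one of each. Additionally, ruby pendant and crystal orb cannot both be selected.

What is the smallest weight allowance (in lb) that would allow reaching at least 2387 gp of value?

Need the lightest bundle worth ≥ 2387.
Taking jeweled dagger + ancient tome + crystal orb + obsidian blade gives 2416 (≥ 2387) for 31 lb.
Below 31 lb the best achievable stays under 2387.

31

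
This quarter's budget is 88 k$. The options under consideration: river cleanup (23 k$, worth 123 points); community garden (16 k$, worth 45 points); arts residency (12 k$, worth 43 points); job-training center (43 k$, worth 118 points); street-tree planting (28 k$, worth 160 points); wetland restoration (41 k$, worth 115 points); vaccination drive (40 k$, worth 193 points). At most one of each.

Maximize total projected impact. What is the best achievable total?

398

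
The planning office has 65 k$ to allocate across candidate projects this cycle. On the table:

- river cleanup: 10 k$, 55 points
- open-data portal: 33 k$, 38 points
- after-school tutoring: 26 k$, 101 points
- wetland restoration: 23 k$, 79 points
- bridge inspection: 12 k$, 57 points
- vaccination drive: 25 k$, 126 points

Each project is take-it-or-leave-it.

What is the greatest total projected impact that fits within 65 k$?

The ratio heuristic lands on river cleanup + bridge inspection + vaccination drive (238) but leaves 18 k$ idle.
The 10 k$ tied up in river cleanup is better spent on after-school tutoring — total rises to 284 (63 k$).

284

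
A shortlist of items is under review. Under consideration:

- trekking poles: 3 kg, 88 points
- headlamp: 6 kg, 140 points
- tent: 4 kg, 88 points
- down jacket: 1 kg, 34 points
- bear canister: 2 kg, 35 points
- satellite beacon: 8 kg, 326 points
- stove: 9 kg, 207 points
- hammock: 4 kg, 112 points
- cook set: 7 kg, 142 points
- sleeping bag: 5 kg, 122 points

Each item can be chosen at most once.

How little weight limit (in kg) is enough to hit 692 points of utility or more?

22

Minimise kg subject to total utility ≥ 692.
Taking trekking poles + headlamp + down jacket + satellite beacon + hammock gives 700 (≥ 692) for 22 kg.
No combination under 22 kg hits 692.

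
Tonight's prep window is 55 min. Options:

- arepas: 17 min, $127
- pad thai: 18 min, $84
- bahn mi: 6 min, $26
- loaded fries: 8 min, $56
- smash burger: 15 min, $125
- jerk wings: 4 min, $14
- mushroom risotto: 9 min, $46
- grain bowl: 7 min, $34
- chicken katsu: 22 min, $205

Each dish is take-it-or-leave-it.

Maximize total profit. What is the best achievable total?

Arepas + smash burger + chicken katsu uses 54 of the 55 min and totals 457.

457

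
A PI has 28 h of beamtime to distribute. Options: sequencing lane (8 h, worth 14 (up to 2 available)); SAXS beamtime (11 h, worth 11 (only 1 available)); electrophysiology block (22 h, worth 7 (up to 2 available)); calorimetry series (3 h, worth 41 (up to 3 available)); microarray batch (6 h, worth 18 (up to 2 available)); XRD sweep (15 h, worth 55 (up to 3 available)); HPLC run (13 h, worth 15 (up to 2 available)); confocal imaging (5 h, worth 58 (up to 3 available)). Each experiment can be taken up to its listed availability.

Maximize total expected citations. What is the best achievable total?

By expected citations per h: calorimetry series 13.67, confocal imaging 11.60, XRD sweep 3.67 lead.
The ratio ordering already packs tightly: 3×calorimetry series + 3×confocal imaging, 24 h, 297.
The spare 4 h is too small for any remaining experiment, and no exchange beats 297.

297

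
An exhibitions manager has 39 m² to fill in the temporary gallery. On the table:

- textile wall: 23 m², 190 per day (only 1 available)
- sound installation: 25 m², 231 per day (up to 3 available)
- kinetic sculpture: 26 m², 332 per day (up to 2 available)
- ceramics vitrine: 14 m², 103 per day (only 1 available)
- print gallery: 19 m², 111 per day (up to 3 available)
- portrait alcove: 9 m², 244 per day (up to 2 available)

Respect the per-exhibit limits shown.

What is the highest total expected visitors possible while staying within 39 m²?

Taking the top-ratio exhibits first gives ceramics vitrine + 2×portrait alcove for 591 (32 m²).
Replace ceramics vitrine with print gallery: the trade gains 8 net, giving 599 at 37 m².
The spare 2 m² is too small for any remaining exhibit, and no exchange beats 599.

599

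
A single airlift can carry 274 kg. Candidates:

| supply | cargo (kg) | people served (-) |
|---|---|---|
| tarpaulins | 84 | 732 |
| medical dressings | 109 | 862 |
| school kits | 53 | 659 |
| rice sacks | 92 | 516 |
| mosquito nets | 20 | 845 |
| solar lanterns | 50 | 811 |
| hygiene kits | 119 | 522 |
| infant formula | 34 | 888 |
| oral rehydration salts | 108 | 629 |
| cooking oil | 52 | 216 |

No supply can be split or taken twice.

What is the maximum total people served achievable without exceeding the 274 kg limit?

Taking the top-ratio supplies first gives tarpaulins + school kits + mosquito nets + solar lanterns + infant formula for 3935 (241 kg).
The 84 kg tied up in tarpaulins is better spent on medical dressings — total rises to 4065 (266 kg).
Runner-up tarpaulins + school kits + mosquito nets + solar lanterns + infant formula tops out at 3935.

4065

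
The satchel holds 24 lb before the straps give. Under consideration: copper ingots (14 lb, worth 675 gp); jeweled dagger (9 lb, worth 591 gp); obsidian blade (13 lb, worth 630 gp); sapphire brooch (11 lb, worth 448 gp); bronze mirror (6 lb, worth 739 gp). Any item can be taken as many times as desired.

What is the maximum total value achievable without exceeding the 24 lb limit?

By value per lb: bronze mirror 123.17, jeweled dagger 65.67, obsidian blade 48.46, copper ingots 48.21 lead.
The ratio ordering already packs tightly: 4×bronze mirror, 24 lb, 2956.
No other feasible combination exceeds 2956.

2956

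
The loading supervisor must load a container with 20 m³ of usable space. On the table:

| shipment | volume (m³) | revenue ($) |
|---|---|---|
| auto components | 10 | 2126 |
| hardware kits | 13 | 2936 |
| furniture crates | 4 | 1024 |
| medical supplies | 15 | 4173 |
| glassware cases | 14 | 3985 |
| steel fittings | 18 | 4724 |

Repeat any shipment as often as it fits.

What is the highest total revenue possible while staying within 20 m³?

5197

Greedy by ratio would take furniture crates + glassware cases: 18 m³ used, total 5009.
Dropping glassware cases frees 14 m³; slotting in medical supplies (15 m³) lifts the total to 5197 at 19 m³.
Every other selection either busts 20 m³ or fails to beat 5197.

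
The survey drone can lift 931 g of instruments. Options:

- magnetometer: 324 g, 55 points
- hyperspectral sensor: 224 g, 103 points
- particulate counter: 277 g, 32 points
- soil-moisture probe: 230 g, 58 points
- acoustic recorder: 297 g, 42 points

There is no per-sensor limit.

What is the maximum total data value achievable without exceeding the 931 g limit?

412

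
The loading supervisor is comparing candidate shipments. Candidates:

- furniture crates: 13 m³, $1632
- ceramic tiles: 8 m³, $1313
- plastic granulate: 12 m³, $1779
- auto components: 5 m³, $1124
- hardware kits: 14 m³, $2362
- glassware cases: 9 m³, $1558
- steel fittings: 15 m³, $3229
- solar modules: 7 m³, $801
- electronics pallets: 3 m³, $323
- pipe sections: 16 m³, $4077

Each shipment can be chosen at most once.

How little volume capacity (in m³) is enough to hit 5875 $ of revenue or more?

Look for the lowest-volume combination reaching 5875.
auto components + solar modules + pipe sections: 6002 revenue at 28 m³.
Below 28 m³ the best achievable stays under 5875.

28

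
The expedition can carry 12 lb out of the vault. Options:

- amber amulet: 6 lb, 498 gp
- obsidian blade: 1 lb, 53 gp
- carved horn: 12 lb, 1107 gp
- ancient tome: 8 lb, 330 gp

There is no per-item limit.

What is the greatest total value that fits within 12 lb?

1107

The ratio ordering already packs tightly: carved horn, 12 lb, 1107.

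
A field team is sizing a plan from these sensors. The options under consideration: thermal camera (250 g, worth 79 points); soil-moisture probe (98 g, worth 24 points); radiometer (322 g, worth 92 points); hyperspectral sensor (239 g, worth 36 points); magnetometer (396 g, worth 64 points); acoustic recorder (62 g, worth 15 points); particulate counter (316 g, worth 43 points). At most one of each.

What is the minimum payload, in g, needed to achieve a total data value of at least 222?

Need the lightest bundle worth ≥ 222.
thermal camera + radiometer + hyperspectral sensor + acoustic recorder reaches 222 using 873 g.
Any bundle with less than 873 g falls short of 222.

873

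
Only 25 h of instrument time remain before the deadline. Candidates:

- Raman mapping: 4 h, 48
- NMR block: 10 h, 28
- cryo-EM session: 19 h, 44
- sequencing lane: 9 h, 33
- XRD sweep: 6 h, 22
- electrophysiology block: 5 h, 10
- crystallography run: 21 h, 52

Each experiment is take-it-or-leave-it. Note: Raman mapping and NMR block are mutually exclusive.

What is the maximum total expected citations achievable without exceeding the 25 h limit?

Taking Raman mapping + sequencing lane + XRD sweep + electrophysiology block: 24 h used, 113 in expected citations.
Next best is Raman mapping + sequencing lane + XRD sweep at 103 (19 h) — short by 10.

113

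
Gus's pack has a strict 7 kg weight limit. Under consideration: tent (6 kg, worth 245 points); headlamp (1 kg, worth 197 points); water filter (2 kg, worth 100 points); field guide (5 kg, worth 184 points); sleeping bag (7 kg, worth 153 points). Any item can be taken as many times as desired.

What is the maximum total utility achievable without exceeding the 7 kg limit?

1379

By utility per kg: headlamp 197.00, water filter 50.00, tent 40.83, field guide 36.80 lead.
Best packing: 7×headlamp — 7 kg, 1379 total.
No other feasible combination exceeds 1379.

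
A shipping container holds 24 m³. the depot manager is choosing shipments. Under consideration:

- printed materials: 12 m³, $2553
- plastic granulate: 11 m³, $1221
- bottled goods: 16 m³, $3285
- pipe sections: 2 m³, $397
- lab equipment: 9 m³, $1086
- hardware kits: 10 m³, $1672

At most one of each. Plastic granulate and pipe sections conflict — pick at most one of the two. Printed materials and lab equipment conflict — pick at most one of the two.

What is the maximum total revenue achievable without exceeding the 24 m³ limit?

Best packing: printed materials + pipe sections + hardware kits — 24 m³, 4622 total.

4622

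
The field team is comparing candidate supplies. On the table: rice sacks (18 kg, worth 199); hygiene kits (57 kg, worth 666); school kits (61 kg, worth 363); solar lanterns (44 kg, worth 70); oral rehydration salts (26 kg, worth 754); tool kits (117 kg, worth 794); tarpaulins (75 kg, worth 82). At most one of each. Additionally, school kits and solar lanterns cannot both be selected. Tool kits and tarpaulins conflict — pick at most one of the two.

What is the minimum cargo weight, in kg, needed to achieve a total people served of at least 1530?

Need the lightest bundle worth ≥ 1530.
Taking rice sacks + hygiene kits + oral rehydration salts gives 1619 (≥ 1530) for 101 kg.
No combination under 101 kg hits 1530.

101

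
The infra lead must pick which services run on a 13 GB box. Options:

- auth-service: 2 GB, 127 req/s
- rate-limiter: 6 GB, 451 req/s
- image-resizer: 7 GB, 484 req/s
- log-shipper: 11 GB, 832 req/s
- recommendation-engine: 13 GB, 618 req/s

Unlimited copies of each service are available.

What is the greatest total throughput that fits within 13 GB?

959

Density check — log-shipper 75.64, rate-limiter 75.17, image-resizer 69.14, auth-service 63.50 are the best per GB.
Taking auth-service + log-shipper: 13 GB used, 959 in throughput.
Nothing else within 13 GB beats 959.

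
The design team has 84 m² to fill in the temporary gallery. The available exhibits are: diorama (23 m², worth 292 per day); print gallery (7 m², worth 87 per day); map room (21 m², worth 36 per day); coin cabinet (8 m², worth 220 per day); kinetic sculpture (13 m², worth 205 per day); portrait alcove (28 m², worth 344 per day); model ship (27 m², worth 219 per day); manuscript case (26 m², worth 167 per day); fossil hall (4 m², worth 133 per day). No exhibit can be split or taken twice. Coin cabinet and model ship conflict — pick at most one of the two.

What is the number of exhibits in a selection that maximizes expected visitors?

Best achievable expected visitors is 1281.
One optimal bundle: diorama + print gallery + coin cabinet + kinetic sculpture + portrait alcove + fossil hall (83 m²).
Every optimal selection uses 6 exhibits.

6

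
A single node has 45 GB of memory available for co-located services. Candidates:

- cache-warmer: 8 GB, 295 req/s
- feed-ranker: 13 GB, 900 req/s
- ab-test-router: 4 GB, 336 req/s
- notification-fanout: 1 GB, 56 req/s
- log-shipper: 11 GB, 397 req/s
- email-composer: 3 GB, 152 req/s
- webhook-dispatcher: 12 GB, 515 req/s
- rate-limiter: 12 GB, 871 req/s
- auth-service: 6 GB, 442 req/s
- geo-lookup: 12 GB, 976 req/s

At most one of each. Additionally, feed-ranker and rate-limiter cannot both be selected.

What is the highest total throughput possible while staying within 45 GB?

3072

By throughput per GB: ab-test-router 84.00, geo-lookup 81.33, auth-service 73.67, rate-limiter 72.58 lead.
Greedy by ratio would take ab-test-router + notification-fanout + email-composer + rate-limiter + auth-service + geo-lookup: 38 GB used, total 2833.
Replace notification-fanout with cache-warmer: the trade gains 239 net, giving 3072 at 45 GB.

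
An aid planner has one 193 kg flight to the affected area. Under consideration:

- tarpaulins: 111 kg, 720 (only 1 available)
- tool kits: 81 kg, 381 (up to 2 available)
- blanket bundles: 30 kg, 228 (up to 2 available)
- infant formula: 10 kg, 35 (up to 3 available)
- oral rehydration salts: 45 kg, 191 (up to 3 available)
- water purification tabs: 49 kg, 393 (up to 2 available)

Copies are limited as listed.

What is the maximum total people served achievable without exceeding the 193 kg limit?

1347

The ratio ordering already packs tightly: 2×blanket bundles + 3×infant formula + 2×water purification tabs, 188 kg, 1347.
Every other selection either busts 193 kg or exceeds an availability limit or fails to beat 1347.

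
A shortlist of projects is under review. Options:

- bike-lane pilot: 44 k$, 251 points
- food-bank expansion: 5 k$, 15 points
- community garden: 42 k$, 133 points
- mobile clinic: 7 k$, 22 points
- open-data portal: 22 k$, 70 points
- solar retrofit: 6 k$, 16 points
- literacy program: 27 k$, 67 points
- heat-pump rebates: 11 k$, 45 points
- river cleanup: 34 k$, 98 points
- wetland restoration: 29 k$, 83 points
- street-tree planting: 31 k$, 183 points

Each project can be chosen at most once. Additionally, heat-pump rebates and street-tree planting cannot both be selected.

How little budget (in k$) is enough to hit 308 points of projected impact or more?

60

Need the lightest bundle worth ≥ 308.
bike-lane pilot + food-bank expansion + heat-pump rebates reaches 311 using 60 k$.
Below 60 k$ the best achievable stays under 308.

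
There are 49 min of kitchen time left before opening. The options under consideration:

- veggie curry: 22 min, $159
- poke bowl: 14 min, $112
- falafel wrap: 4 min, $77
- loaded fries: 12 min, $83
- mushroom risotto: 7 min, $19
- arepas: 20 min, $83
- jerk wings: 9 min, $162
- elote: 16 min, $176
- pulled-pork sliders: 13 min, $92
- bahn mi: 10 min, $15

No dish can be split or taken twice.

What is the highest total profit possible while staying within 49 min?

Density check — falafel wrap 19.25, jerk wings 18.00, elote 11.00, poke bowl 8.00 are the best per min.
Best packing: poke bowl + falafel wrap + jerk wings + elote — 43 min, 527 total.

527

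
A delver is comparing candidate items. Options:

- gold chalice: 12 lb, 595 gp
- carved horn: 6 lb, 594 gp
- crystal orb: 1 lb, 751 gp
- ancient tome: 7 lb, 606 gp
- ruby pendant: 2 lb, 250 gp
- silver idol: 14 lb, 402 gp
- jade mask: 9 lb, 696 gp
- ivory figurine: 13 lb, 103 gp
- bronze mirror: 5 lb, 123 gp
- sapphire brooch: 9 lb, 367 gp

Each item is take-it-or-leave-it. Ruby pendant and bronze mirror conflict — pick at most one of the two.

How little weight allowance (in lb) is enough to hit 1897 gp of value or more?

Need the lightest bundle worth ≥ 1897.
carved horn + crystal orb + ancient tome: 1951 value at 14 lb.
Any bundle with less than 14 lb falls short of 1897.

14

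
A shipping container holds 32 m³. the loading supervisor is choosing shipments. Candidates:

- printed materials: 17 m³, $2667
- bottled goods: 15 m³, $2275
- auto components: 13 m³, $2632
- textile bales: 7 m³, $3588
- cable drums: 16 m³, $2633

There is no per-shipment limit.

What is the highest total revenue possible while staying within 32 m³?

14352

Density check — textile bales 512.57, auto components 202.46, cable drums 164.56, printed materials 156.88 are the best per m³.
4×textile bales uses 28 of the 32 m³ and totals 14352.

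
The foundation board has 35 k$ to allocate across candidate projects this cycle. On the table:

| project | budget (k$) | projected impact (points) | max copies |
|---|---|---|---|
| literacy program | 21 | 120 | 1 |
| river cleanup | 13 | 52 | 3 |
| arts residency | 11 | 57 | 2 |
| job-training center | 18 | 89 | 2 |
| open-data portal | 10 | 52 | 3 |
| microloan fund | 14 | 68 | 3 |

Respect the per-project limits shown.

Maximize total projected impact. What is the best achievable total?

188

A density-first pass picks literacy program + open-data portal — 172 at 31 k$.
Dropping open-data portal frees 10 k$; slotting in microloan fund (14 k$) lifts the total to 188 at 35 k$.
That's the maximum — no swap from here does better than 188.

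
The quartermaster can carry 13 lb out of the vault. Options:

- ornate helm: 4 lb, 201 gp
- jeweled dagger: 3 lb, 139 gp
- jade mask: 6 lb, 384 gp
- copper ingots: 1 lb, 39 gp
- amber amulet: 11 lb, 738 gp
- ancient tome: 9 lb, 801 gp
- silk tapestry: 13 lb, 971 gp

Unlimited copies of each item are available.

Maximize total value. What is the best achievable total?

1002

The ratio ordering already packs tightly: ornate helm + ancient tome, 13 lb, 1002.
No other feasible combination exceeds 1002.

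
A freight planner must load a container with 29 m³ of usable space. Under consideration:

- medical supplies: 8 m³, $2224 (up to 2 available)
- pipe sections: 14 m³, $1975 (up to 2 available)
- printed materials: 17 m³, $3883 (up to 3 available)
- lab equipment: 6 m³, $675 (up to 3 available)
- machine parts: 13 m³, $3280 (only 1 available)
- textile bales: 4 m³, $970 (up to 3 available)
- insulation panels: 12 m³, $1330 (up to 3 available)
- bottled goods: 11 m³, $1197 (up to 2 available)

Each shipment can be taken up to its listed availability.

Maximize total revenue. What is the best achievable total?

7728

Density check — medical supplies 278.00, machine parts 252.31, textile bales 242.50, printed materials 228.41 are the best per m³.
The ratio ordering already packs tightly: 2×medical supplies + machine parts, 29 m³, 7728.
Nothing else within 29 m³ beats 7728.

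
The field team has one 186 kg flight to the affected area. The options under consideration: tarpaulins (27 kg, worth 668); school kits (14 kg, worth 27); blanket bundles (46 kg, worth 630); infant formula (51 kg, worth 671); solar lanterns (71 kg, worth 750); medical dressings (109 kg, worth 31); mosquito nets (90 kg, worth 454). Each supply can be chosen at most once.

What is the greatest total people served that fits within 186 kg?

Density check — tarpaulins 24.74, blanket bundles 13.70, infant formula 13.16 are the best per kg.
Filling by ratio: tarpaulins + school kits + blanket bundles + infant formula for 1996, with 48 kg left unused.
Dropping blanket bundles frees 46 kg; slotting in solar lanterns (71 kg) lifts the total to 2116 at 163 kg.
That's the maximum — no swap from here does better than 2116.

2116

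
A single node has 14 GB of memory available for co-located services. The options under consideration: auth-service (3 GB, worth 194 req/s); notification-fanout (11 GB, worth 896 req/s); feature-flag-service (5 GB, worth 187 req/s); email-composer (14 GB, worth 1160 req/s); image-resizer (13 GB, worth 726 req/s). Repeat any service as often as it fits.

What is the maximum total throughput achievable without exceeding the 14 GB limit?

Taking email-composer: 14 GB used, 1160 in throughput.

1160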